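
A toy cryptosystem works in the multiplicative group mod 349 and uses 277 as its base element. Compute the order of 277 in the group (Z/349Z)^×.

348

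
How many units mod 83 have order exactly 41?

φ(83) = 83 − 1 = 82 = 2 · 41.
Since (Z/83Z)^× is cyclic of order 82, the number of elements of order d is φ(d) when d | 82 and 0 otherwise.
41 | 82, and φ(41) = 41 − 1 = 40.

40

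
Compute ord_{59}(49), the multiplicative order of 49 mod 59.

29

The order of 49 must divide φ(59) = 59 − 1 = 58 = 2 · 29.
Divisors of 58: 1, 2, 29, 58.
Evaluate successive powers at the divisors of 58:
49^1 ≡ 49 (mod 59)
49^2 ≡ 41 (mod 59)
49^29 ≡ 1 (mod 59) ✓
The smallest such exponent is 29, so the order of 49 is 29.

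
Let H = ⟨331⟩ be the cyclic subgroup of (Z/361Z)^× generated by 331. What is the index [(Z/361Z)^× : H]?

3

By Lagrange's theorem, ord_361(331) divides φ(361) = φ(19^2) = 19·(19−1) = 342 = 2 · 3^2 · 19.
Divisors of 342: 1, 2, 3, 6, 9, 18, 19, 38, 57, 114, 171, 342.
Evaluate successive powers at the divisors of 342:
331^1 ≡ 331
331^2 ≡ 178
331^3 ≡ 75
331^6 ≡ 210
331^9 ≡ 227
331^18 ≡ 267
331^19 ≡ 293
331^38 ≡ 292
331^57 ≡ 360
331^114 ≡ 1
Thus |⟨331⟩| = ord(331) = 114.
[(Z/361Z)^× : ⟨331⟩] = 342/114 = 3.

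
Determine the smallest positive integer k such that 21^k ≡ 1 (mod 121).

22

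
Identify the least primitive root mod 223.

φ(223) = 223 − 1 = 222 = 2 · 3 · 37.
Test candidates g = 2, 3, … against the prime factors q ∈ {2, 3, 37} of φ(223): g is a generator iff g^(222/q) ≢ 1 for every such q.
g = 2: 2^111 ≡ 1 — hits 1, so not a primitive root.
g = 3: 3^111 ≡ 222; 3^74 ≡ 183; 3^6 ≡ 60 — none is 1, so 3 is a primitive root.
Hence the least primitive root of 223 is 3.

3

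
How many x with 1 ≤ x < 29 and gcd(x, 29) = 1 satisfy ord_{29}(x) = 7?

6

φ(29) = 29 − 1 = 28 = 2^2 · 7.
(Z/29Z)^× is cyclic (|G| = 28); a cyclic group of order m has exactly φ(d) elements of each order d | m, and none otherwise.
7 | 28, and φ(7) = 7 − 1 = 6.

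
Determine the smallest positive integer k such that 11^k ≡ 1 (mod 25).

5

By Lagrange's theorem, ord_25(11) divides φ(25) = φ(5^2) = 5·(5−1) = 20 = 2^2 · 5.
Divisors of 20: 1, 2, 4, 5, 10, 20.
Evaluate successive powers at the divisors of 20:
11^1 ≡ 11 (mod 25)
11^2 ≡ 21 (mod 25)
11^4 ≡ 16 (mod 25)
11^5 ≡ 1 (mod 25) ✓
Hence ord(11) = 5.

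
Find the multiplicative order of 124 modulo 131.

130

By Lagrange's theorem, ord_131(124) divides φ(131) = 131 − 1 = 130 = 2 · 5 · 13.
Divisors of 130: 1, 2, 5, 10, 13, 26, 65, 130.
Check 124^d mod 131 for each divisor in increasing order:
124^1 ≡ 124 (mod 131)
124^2 ≡ 49 (mod 131)
124^5 ≡ 92 (mod 131)
124^10 ≡ 80 (mod 131)
124^13 ≡ 70 (mod 131)
124^26 ≡ 53 (mod 131)
124^65 ≡ 130 (mod 131)
124^130 ≡ 1 (mod 131) ✓
The smallest such exponent is 130, so the order of 124 is 130.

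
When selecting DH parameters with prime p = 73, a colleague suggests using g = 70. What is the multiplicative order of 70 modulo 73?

By Lagrange's theorem, ord_73(70) divides φ(73) = 73 − 1 = 72 = 2^3 · 3^2.
Divisors of 72: 1, 2, 3, 4, 6, 8, 9, 12, 18, 24, 36, 72.
Check 70^d mod 73 for each divisor in increasing order:
70^1 ≡ 70
70^2 ≡ 9
70^3 ≡ 46
70^4 ≡ 8
70^6 ≡ 72
70^8 ≡ 64
70^9 ≡ 27
70^12 ≡ 1
The smallest such exponent is 12, so the order of 70 is 12.

12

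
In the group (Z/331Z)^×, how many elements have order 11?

10

φ(331) = 331 − 1 = 330 = 2 · 3 · 5 · 11.
Since (Z/331Z)^× is cyclic of order 330, the number of elements of order d is φ(d) when d | 330 and 0 otherwise.
11 | 330, and φ(11) = 11 − 1 = 10.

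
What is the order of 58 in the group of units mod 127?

Since 58 ∈ (Z/127Z)^×, its order divides φ(127) = 127 − 1 = 126 = 2 · 3^2 · 7.
Divisors of 126: 1, 2, 3, 6, 7, 9, 14, 18, 21, 42, 63, 126.
Test each divisor d:
58^1 ≡ 58
58^2 ≡ 62
58^3 ≡ 40
58^6 ≡ 76
58^7 ≡ 90
58^9 ≡ 119
58^14 ≡ 99
58^18 ≡ 64
58^21 ≡ 20
58^42 ≡ 19
58^63 ≡ 126
58^126 ≡ 1
So ord_127(58) = 126.

126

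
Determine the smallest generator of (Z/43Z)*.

3

φ(43) = 43 − 1 = 42 = 2 · 3 · 7.
Test candidates g = 2, 3, … against the prime factors q ∈ {2, 3, 7} of φ(43): g is a generator iff g^(42/q) ≢ 1 for every such q.
g = 2: 2^21 ≡ 42; 2^14 ≡ 1 — hits 1, so not a primitive root.
g = 3: 3^21 ≡ 42; 3^14 ≡ 36; 3^6 ≡ 41 — none is 1, so 3 is a primitive root.
Hence the least primitive root of 43 is 3.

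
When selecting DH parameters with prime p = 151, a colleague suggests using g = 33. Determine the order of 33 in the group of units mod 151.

The order of 33 must divide φ(151) = 151 − 1 = 150 = 2 · 3 · 5^2.
Divisors of 150: 1, 2, 3, 5, 6, 10, 15, 25, 30, 50, 75, 150.
Test each divisor d:
33^1 ≡ 33
33^2 ≡ 32
33^3 ≡ 150
33^5 ≡ 119
33^6 ≡ 1
So ord_151(33) = 6.

6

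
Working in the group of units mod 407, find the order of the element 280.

90

Since 280 ∈ (Z/407Z)^×, its order divides φ(407) = φ(11·37) = (11−1)·(37−1) = 10·36 = 360 = 2^3 · 3^2 · 5.
Divisors of 360: 1, 2, 3, 4, 5, 6, 8, 9, 10, 12, 15, 18, 20, 24, 30, 36, 40, 45, 60, 72, 90, 120, 180, 360.
Evaluate successive powers at the divisors of 360:
280^1 ≡ 280 (mod 407)
280^2 ≡ 256 (mod 407)
280^3 ≡ 48 (mod 407)
280^4 ≡ 9 (mod 407)
280^5 ≡ 78 (mod 407)
280^6 ≡ 269 (mod 407)
280^8 ≡ 81 (mod 407)
280^9 ≡ 295 (mod 407)
280^10 ≡ 386 (mod 407)
280^12 ≡ 322 (mod 407)
280^15 ≡ 397 (mod 407)
280^18 ≡ 334 (mod 407)
280^20 ≡ 34 (mod 407)
280^24 ≡ 306 (mod 407)
280^30 ≡ 100 (mod 407)
280^36 ≡ 38 (mod 407)
280^40 ≡ 342 (mod 407)
280^45 ≡ 221 (mod 407)
280^60 ≡ 232 (mod 407)
280^72 ≡ 223 (mod 407)
280^90 ≡ 1 (mod 407) ✓
So ord_407(280) = 90.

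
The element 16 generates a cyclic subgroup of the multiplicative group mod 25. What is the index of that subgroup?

By Lagrange's theorem, ord_25(16) divides φ(25) = φ(5^2) = 5·(5−1) = 20 = 2^2 · 5.
Divisors of 20: 1, 2, 4, 5, 10, 20.
Compute 16^d (mod 25) for the divisors d until we hit 1:
16^1 ≡ 16 (mod 25)
16^2 ≡ 6 (mod 25)
16^4 ≡ 11 (mod 25)
16^5 ≡ 1 (mod 25) ✓
So ord_25(16) = 5, hence |⟨16⟩| = 5.
[(Z/25Z)^× : ⟨16⟩] = 20/5 = 4.

4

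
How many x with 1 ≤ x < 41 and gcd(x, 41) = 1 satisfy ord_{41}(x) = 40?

16

φ(41) = 41 − 1 = 40 = 2^3 · 5.
(Z/41Z)^× is cyclic (|G| = 40); a cyclic group of order m has exactly φ(d) elements of each order d | m, and none otherwise.
40 = 2^3 · 5 divides 40, and φ(40) = 16.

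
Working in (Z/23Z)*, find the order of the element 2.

11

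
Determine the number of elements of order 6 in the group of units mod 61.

2

φ(61) = 61 − 1 = 60 = 2^2 · 3 · 5.
Since (Z/61Z)^× is cyclic of order 60, the number of elements of order d is φ(d) when d | 60 and 0 otherwise.
6 = 2 · 3 divides 60, and φ(6) = 2.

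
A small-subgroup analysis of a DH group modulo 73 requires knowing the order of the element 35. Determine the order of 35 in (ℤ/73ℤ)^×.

36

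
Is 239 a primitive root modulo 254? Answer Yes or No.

Yes

φ(254) = φ(2)·φ(127) = 1·126 = 126 = 2 · 3^2 · 7.
An element g generates (Z/254Z)^× iff g^(126/q) ≢ 1 (mod 254) for each prime q ∈ {2, 3, 7}.
239^63 ≡ 253 (mod 254)  [q = 2: ≢ 1 ✓]
239^42 ≡ 107 (mod 254)  [q = 3: ≢ 1 ✓]
239^18 ≡ 129 (mod 254)  [q = 7: ≢ 1 ✓]
None equal 1, so ord_254(239) = 126: 239 is a primitive root.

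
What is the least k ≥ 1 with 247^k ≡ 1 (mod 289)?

136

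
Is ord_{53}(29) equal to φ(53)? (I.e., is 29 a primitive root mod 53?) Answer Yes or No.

φ(53) = 53 − 1 = 52 = 2^2 · 13.
It suffices to check that the order of 29 is not a proper divisor of 52: compute 29^(52/q) for q ∈ {2, 13}.
29^26 ≡ 1 (mod 53)  [q = 2: ≡ 1 ✗]
29^4 ≡ 49 (mod 53)  [q = 13: ≢ 1 ✓]
Since 29^26 ≡ 1, the order of 29 divides 26 < 52, so 29 is not a primitive root.

No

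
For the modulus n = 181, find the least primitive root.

2

φ(181) = 181 − 1 = 180 = 2^2 · 3^2 · 5.
Test candidates g = 2, 3, … against the prime factors q ∈ {2, 3, 5} of φ(181): g is a generator iff g^(180/q) ≢ 1 for every such q.
g = 2: 2^90 ≡ 180; 2^60 ≡ 48; 2^36 ≡ 59 — none is 1, so 2 is a primitive root.
So 2 is the smallest generator of (Z/181Z)^×.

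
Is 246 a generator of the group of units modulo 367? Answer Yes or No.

Yes

φ(367) = 367 − 1 = 366 = 2 · 3 · 61.
An element g generates (Z/367Z)^× iff g^(366/q) ≢ 1 (mod 367) for each prime q ∈ {2, 3, 61}.
246^183 ≡ 366 (mod 367)  [q = 2: ≢ 1 ✓]
246^122 ≡ 83 (mod 367)  [q = 3: ≢ 1 ✓]
246^6 ≡ 135 (mod 367)  [q = 61: ≢ 1 ✓]
None equal 1, so ord_367(246) = 366: 246 is a primitive root.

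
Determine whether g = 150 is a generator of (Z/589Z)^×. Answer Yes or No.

589 = 19 · 31 is a product of two distinct odd primes, so (Z/589Z)^× ≅ (Z/19Z)^× × (Z/31Z)^× is not cyclic.
No primitive root modulo 589 exists; in particular 150 is not one.

No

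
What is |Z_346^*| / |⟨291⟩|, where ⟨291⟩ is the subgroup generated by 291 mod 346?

4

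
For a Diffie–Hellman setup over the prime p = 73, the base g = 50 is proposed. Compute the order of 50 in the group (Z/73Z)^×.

By Lagrange's theorem, ord_73(50) divides φ(73) = 73 − 1 = 72 = 2^3 · 3^2.
Divisors of 72: 1, 2, 3, 4, 6, 8, 9, 12, 18, 24, 36, 72.
Evaluate successive powers at the divisors of 72:
50^1 ≡ 50 (mod 73)
50^2 ≡ 18 (mod 73)
50^3 ≡ 24 (mod 73)
50^4 ≡ 32 (mod 73)
50^6 ≡ 65 (mod 73)
50^8 ≡ 2 (mod 73)
50^9 ≡ 27 (mod 73)
50^12 ≡ 64 (mod 73)
50^18 ≡ 72 (mod 73)
50^24 ≡ 8 (mod 73)
50^36 ≡ 1 (mod 73) ✓
Hence ord(50) = 36.

36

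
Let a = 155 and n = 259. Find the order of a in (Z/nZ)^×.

9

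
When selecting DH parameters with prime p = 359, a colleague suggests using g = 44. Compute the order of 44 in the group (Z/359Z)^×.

The order of 44 must divide φ(359) = 359 − 1 = 358 = 2 · 179.
Divisors of 358: 1, 2, 179, 358.
Check 44^d mod 359 for each divisor in increasing order:
44^1 ≡ 44
44^2 ≡ 141
44^179 ≡ 1
Hence ord(44) = 179.

179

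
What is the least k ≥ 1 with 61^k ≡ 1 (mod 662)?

22

The order of 61 must divide φ(662) = φ(2)·φ(331) = 1·330 = 330 = 2 · 3 · 5 · 11.
Divisors of 330: 1, 2, 3, 5, 6, 10, 11, 15, 22, 30, 33, 55, 66, 110, 165, 330.
Test each divisor d:
61^1 ≡ 61
61^2 ≡ 411
61^3 ≡ 577
61^5 ≡ 151
61^6 ≡ 605
61^10 ≡ 293
61^11 ≡ 661
61^15 ≡ 551
61^22 ≡ 1
The smallest such exponent is 22, so the order of 61 is 22.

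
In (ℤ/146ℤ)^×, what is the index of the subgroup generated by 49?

6

Since 49 ∈ (Z/146Z)^×, its order divides φ(146) = φ(2)·φ(73) = 1·72 = 72 = 2^3 · 3^2.
Divisors of 72: 1, 2, 3, 4, 6, 8, 9, 12, 18, 24, 36, 72.
Compute 49^d (mod 146) for the divisors d until we hit 1:
49^1 ≡ 49
49^2 ≡ 65
49^3 ≡ 119
49^4 ≡ 137
49^6 ≡ 145
49^8 ≡ 81
49^9 ≡ 27
49^12 ≡ 1
Thus |⟨49⟩| = ord(49) = 12.
The index is φ(146) / ord(49) = 72 / 12 = 6.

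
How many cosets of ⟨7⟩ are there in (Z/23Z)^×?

1

ord(7) | φ(23) = 23 − 1 = 22 = 2 · 11.
Divisors of 22: 1, 2, 11, 22.
Compute 7^d (mod 23) for the divisors d until we hit 1:
7^1 ≡ 7
7^2 ≡ 3
7^11 ≡ 22
7^22 ≡ 1
The order of 7 is 22, so the subgroup it generates has 22 elements.
The index is φ(23) / ord(7) = 22 / 22 = 1.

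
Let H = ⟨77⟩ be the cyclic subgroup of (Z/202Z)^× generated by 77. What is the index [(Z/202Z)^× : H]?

2

The order of 77 must divide φ(202) = φ(2)·φ(101) = 1·100 = 100 = 2^2 · 5^2.
Divisors of 100: 1, 2, 4, 5, 10, 20, 25, 50, 100.
Evaluate successive powers at the divisors of 100:
77^1 ≡ 77 (mod 202)
77^2 ≡ 71 (mod 202)
77^4 ≡ 193 (mod 202)
77^5 ≡ 115 (mod 202)
77^10 ≡ 95 (mod 202)
77^20 ≡ 137 (mod 202)
77^25 ≡ 201 (mod 202)
77^50 ≡ 1 (mod 202) ✓
So ord_202(77) = 50, hence |⟨77⟩| = 50.
Index = |(Z/202Z)^×| / |⟨77⟩| = 100 / 50 = 2.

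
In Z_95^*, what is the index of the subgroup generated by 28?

2

By Lagrange's theorem, ord_95(28) divides φ(95) = φ(5·19) = (5−1)·(19−1) = 4·18 = 72 = 2^3 · 3^2.
Divisors of 72: 1, 2, 3, 4, 6, 8, 9, 12, 18, 24, 36, 72.
Test each divisor d:
28^1 ≡ 28
28^2 ≡ 24
28^3 ≡ 7
28^4 ≡ 6
28^6 ≡ 49
28^8 ≡ 36
28^9 ≡ 58
28^12 ≡ 26
28^18 ≡ 39
28^24 ≡ 11
28^36 ≡ 1
Thus |⟨28⟩| = ord(28) = 36.
[(Z/95Z)^× : ⟨28⟩] = 72/36 = 2.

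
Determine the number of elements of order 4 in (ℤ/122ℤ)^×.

2

φ(122) = φ(2)·φ(61) = 1·60 = 60 = 2^2 · 3 · 5.
Since (Z/122Z)^× is cyclic of order 60, the number of elements of order d is φ(d) when d | 60 and 0 otherwise.
4 = 2^2 divides 60, and φ(4) = 2.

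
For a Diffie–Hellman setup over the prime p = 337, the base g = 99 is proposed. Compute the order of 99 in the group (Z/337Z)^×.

The order of 99 must divide φ(337) = 337 − 1 = 336 = 2^4 · 3 · 7.
Divisors of 336: 1, 2, 3, 4, 6, 7, 8, 12, 14, 16, 21, 24, 28, 42, 48, 56, 84, 112, 168, 336.
Compute 99^d (mod 337) for the divisors d until we hit 1:
99^1 ≡ 99
99^2 ≡ 28
99^3 ≡ 76
99^4 ≡ 110
99^6 ≡ 47
99^7 ≡ 272
99^8 ≡ 305
99^12 ≡ 187
99^14 ≡ 181
99^16 ≡ 13
99^21 ≡ 30
99^24 ≡ 258
99^28 ≡ 72
99^42 ≡ 226
99^48 ≡ 175
99^56 ≡ 129
99^84 ≡ 189
99^112 ≡ 128
99^168 ≡ 336
99^336 ≡ 1
Hence ord(99) = 336.

336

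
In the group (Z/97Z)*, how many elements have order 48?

φ(97) = 97 − 1 = 96 = 2^5 · 3.
(Z/97Z)^× is cyclic (|G| = 96); a cyclic group of order m has exactly φ(d) elements of each order d | m, and none otherwise.
48 = 2^4 · 3 divides 96, and φ(48) = 16.

16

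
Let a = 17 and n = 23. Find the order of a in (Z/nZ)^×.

Since 17 ∈ (Z/23Z)^×, its order divides φ(23) = 23 − 1 = 22 = 2 · 11.
Divisors of 22: 1, 2, 11, 22.
Evaluate successive powers at the divisors of 22:
17^1 ≡ 17 (mod 23)
17^2 ≡ 13 (mod 23)
17^11 ≡ 22 (mod 23)
17^22 ≡ 1 (mod 23) ✓
The smallest such exponent is 22, so the order of 17 is 22.

22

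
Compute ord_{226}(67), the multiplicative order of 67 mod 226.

112

The order of 67 must divide φ(226) = φ(2)·φ(113) = 1·112 = 112 = 2^4 · 7.
Divisors of 112: 1, 2, 4, 7, 8, 14, 16, 28, 56, 112.
Compute 67^d (mod 226) for the divisors d until we hit 1:
67^1 ≡ 67 (mod 226)
67^2 ≡ 195 (mod 226)
67^4 ≡ 57 (mod 226)
67^7 ≡ 35 (mod 226)
67^8 ≡ 85 (mod 226)
67^14 ≡ 95 (mod 226)
67^16 ≡ 219 (mod 226)
67^28 ≡ 211 (mod 226)
67^56 ≡ 225 (mod 226)
67^112 ≡ 1 (mod 226) ✓
Therefore the multiplicative order of 67 modulo 226 is 112.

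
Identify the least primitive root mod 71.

7

φ(71) = 71 − 1 = 70 = 2 · 5 · 7.
Test candidates g = 2, 3, … against the prime factors q ∈ {2, 5, 7} of φ(71): g is a generator iff g^(70/q) ≢ 1 for every such q.
g = 2: 2^35 ≡ 1 — hits 1, so not a primitive root.
g = 3: 3^35 ≡ 1 — hits 1, so not a primitive root.
g = 4: 4^35 ≡ 1 — hits 1, so not a primitive root.
g = 5: 5^35 ≡ 1 — hits 1, so not a primitive root.
g = 6: 6^35 ≡ 1 — hits 1, so not a primitive root.
g = 7: 7^35 ≡ 70; 7^14 ≡ 54; 7^10 ≡ 45 — none is 1, so 7 is a primitive root.
The smallest primitive root modulo 71 is 7.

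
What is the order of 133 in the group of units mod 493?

The order of 133 must divide φ(493) = φ(17·29) = (17−1)·(29−1) = 16·28 = 448 = 2^6 · 7.
Divisors of 448: 1, 2, 4, 7, 8, 14, 16, 28, 32, 56, 64, 112, 224, 448.
Test each divisor d:
133^1 ≡ 133 (mod 493)
133^2 ≡ 434 (mod 493)
133^4 ≡ 30 (mod 493)
133^7 ≡ 244 (mod 493)
133^8 ≡ 407 (mod 493)
133^14 ≡ 376 (mod 493)
133^16 ≡ 1 (mod 493) ✓
Hence ord(133) = 16.

16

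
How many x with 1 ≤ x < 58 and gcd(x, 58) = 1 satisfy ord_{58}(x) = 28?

φ(58) = φ(2)·φ(29) = 1·28 = 28 = 2^2 · 7.
Since (Z/58Z)^× is cyclic of order 28, the number of elements of order d is φ(d) when d | 28 and 0 otherwise.
28 = 2^2 · 7 divides 28, and φ(28) = 12.

12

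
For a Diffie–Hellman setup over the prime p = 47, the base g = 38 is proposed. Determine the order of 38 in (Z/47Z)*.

By Lagrange's theorem, ord_47(38) divides φ(47) = 47 − 1 = 46 = 2 · 23.
Divisors of 46: 1, 2, 23, 46.
Test each divisor d:
38^1 ≡ 38 (mod 47)
38^2 ≡ 34 (mod 47)
38^23 ≡ 46 (mod 47)
38^46 ≡ 1 (mod 47) ✓
Hence ord(38) = 46.

46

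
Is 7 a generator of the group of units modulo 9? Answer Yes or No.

No

φ(9) = φ(3^2) = 3·(3−1) = 6 = 2 · 3.
Test 7^(6/q) mod 9 for each prime factor q of 6:
7^3 ≡ 1 (mod 9)  [q = 2: ≡ 1 ✗]
7^2 ≡ 4 (mod 9)  [q = 3: ≢ 1 ✓]
The check at q = 2 fails, so 7 generates a proper subgroup.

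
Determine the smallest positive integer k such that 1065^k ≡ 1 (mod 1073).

84

By Lagrange's theorem, ord_1073(1065) divides φ(1073) = φ(29·37) = (29−1)·(37−1) = 28·36 = 1008 = 2^4 · 3^2 · 7.
Divisors of 1008: 1, 2, 3, 4, 6, 7, 8, 9, 12, 14, 16, 18, 21, 24, 28, 36, 42, 48, 56, 63, 72, 84, 112, 126, 144, 168, 252, 336, 504, 1008.
Evaluate successive powers at the divisors of 1008:
1065^1 ≡ 1065 (mod 1073)
1065^2 ≡ 64 (mod 1073)
1065^3 ≡ 561 (mod 1073)
1065^4 ≡ 877 (mod 1073)
1065^6 ≡ 332 (mod 1073)
1065^7 ≡ 563 (mod 1073)
1065^8 ≡ 861 (mod 1073)
1065^9 ≡ 623 (mod 1073)
1065^12 ≡ 778 (mod 1073)
1065^14 ≡ 434 (mod 1073)
1065^16 ≡ 951 (mod 1073)
1065^18 ≡ 776 (mod 1073)
1065^21 ≡ 771 (mod 1073)
1065^24 ≡ 112 (mod 1073)
1065^28 ≡ 581 (mod 1073)
1065^36 ≡ 223 (mod 1073)
1065^42 ≡ 1072 (mod 1073)
1065^48 ≡ 741 (mod 1073)
1065^56 ≡ 639 (mod 1073)
1065^63 ≡ 302 (mod 1073)
1065^72 ≡ 371 (mod 1073)
1065^84 ≡ 1 (mod 1073) ✓
Therefore the multiplicative order of 1065 modulo 1073 is 84.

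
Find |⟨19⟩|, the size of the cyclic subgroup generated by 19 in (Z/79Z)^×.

39

By Lagrange's theorem, ord_79(19) divides φ(79) = 79 − 1 = 78 = 2 · 3 · 13.
Divisors of 78: 1, 2, 3, 6, 13, 26, 39, 78.
Compute 19^d (mod 79) for the divisors d until we hit 1:
19^1 ≡ 19 (mod 79)
19^2 ≡ 45 (mod 79)
19^3 ≡ 65 (mod 79)
19^6 ≡ 38 (mod 79)
19^13 ≡ 23 (mod 79)
19^26 ≡ 55 (mod 79)
19^39 ≡ 1 (mod 79) ✓
Hence ord(19) = 39.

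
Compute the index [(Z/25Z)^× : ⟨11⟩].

4

The order of 11 must divide φ(25) = φ(5^2) = 5·(5−1) = 20 = 2^2 · 5.
Divisors of 20: 1, 2, 4, 5, 10, 20.
Check 11^d mod 25 for each divisor in increasing order:
11^1 ≡ 11 (mod 25)
11^2 ≡ 21 (mod 25)
11^4 ≡ 16 (mod 25)
11^5 ≡ 1 (mod 25) ✓
So ord_25(11) = 5, hence |⟨11⟩| = 5.
[(Z/25Z)^× : ⟨11⟩] = 20/5 = 4.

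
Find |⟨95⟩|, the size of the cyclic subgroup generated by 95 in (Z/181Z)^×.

60

By Lagrange's theorem, ord_181(95) divides φ(181) = 181 − 1 = 180 = 2^2 · 3^2 · 5.
Divisors of 180: 1, 2, 3, 4, 5, 6, 9, 10, 12, 15, 18, 20, 30, 36, 45, 60, 90, 180.
Check 95^d mod 181 for each divisor in increasing order:
95^1 ≡ 95 (mod 181)
95^2 ≡ 156 (mod 181)
95^3 ≡ 159 (mod 181)
95^4 ≡ 82 (mod 181)
95^5 ≡ 7 (mod 181)
95^6 ≡ 122 (mod 181)
95^9 ≡ 31 (mod 181)
95^10 ≡ 49 (mod 181)
95^12 ≡ 42 (mod 181)
95^15 ≡ 162 (mod 181)
95^18 ≡ 56 (mod 181)
95^20 ≡ 48 (mod 181)
95^30 ≡ 180 (mod 181)
95^36 ≡ 59 (mod 181)
95^45 ≡ 19 (mod 181)
95^60 ≡ 1 (mod 181) ✓
The smallest such exponent is 60, so the order of 95 is 60.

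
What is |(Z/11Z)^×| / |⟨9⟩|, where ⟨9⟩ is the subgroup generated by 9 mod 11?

2

Since 9 ∈ (Z/11Z)^×, its order divides φ(11) = 11 − 1 = 10 = 2 · 5.
Divisors of 10: 1, 2, 5, 10.
Evaluate successive powers at the divisors of 10:
9^1 ≡ 9 (mod 11)
9^2 ≡ 4 (mod 11)
9^5 ≡ 1 (mod 11) ✓
The order of 9 is 5, so the subgroup it generates has 5 elements.
Index = |(Z/11Z)^×| / |⟨9⟩| = 10 / 5 = 2.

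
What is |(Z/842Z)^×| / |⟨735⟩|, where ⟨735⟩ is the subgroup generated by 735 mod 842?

14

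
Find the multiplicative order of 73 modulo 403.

60

By Lagrange's theorem, ord_403(73) divides φ(403) = φ(13·31) = (13−1)·(31−1) = 12·30 = 360 = 2^3 · 3^2 · 5.
Divisors of 360: 1, 2, 3, 4, 5, 6, 8, 9, 10, 12, 15, 18, 20, 24, 30, 36, 40, 45, 60, 72, 90, 120, 180, 360.
Evaluate successive powers at the divisors of 360:
73^1 ≡ 73 (mod 403)
73^2 ≡ 90 (mod 403)
73^3 ≡ 122 (mod 403)
73^4 ≡ 40 (mod 403)
73^5 ≡ 99 (mod 403)
73^6 ≡ 376 (mod 403)
73^8 ≡ 391 (mod 403)
73^9 ≡ 333 (mod 403)
73^10 ≡ 129 (mod 403)
73^12 ≡ 326 (mod 403)
73^15 ≡ 278 (mod 403)
73^18 ≡ 64 (mod 403)
73^20 ≡ 118 (mod 403)
73^24 ≡ 287 (mod 403)
73^30 ≡ 311 (mod 403)
73^36 ≡ 66 (mod 403)
73^40 ≡ 222 (mod 403)
73^45 ≡ 216 (mod 403)
73^60 ≡ 1 (mod 403) ✓
So ord_403(73) = 60.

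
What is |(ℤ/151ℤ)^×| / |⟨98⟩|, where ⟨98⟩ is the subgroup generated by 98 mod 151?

6

Since 98 ∈ (Z/151Z)^×, its order divides φ(151) = 151 − 1 = 150 = 2 · 3 · 5^2.
Divisors of 150: 1, 2, 3, 5, 6, 10, 15, 25, 30, 50, 75, 150.
Test each divisor d:
98^1 ≡ 98
98^2 ≡ 91
98^3 ≡ 9
98^5 ≡ 64
98^6 ≡ 81
98^10 ≡ 19
98^15 ≡ 8
98^25 ≡ 1
The order of 98 is 25, so the subgroup it generates has 25 elements.
[(Z/151Z)^× : ⟨98⟩] = 150/25 = 6.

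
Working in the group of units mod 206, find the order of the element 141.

51

Since 141 ∈ (Z/206Z)^×, its order divides φ(206) = φ(2)·φ(103) = 1·102 = 102 = 2 · 3 · 17.
Divisors of 102: 1, 2, 3, 6, 17, 34, 51, 102.
Evaluate successive powers at the divisors of 102:
141^1 ≡ 141
141^2 ≡ 105
141^3 ≡ 179
141^6 ≡ 111
141^17 ≡ 149
141^34 ≡ 159
141^51 ≡ 1
Therefore the multiplicative order of 141 modulo 206 is 51.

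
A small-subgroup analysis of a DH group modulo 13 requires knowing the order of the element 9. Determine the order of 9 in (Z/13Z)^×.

The order of 9 must divide φ(13) = 13 − 1 = 12 = 2^2 · 3.
Divisors of 12: 1, 2, 3, 4, 6, 12.
Compute 9^d (mod 13) for the divisors d until we hit 1:
9^1 ≡ 9 (mod 13)
9^2 ≡ 3 (mod 13)
9^3 ≡ 1 (mod 13) ✓
Hence ord(9) = 3.

3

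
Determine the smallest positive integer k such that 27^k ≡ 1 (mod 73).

4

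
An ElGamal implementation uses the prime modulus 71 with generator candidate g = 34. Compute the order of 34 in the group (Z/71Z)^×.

Since 34 ∈ (Z/71Z)^×, its order divides φ(71) = 71 − 1 = 70 = 2 · 5 · 7.
Divisors of 70: 1, 2, 5, 7, 10, 14, 35, 70.
Check 34^d mod 71 for each divisor in increasing order:
34^1 ≡ 34
34^2 ≡ 20
34^5 ≡ 39
34^7 ≡ 70
34^10 ≡ 30
34^14 ≡ 1
The smallest such exponent is 14, so the order of 34 is 14.

14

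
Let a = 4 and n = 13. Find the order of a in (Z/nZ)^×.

6

The order of 4 must divide φ(13) = 13 − 1 = 12 = 2^2 · 3.
Divisors of 12: 1, 2, 3, 4, 6, 12.
Check 4^d mod 13 for each divisor in increasing order:
4^1 ≡ 4 (mod 13)
4^2 ≡ 3 (mod 13)
4^3 ≡ 12 (mod 13)
4^4 ≡ 9 (mod 13)
4^6 ≡ 1 (mod 13) ✓
The smallest such exponent is 6, so the order of 4 is 6.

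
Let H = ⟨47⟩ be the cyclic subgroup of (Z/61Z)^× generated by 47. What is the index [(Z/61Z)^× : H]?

The order of 47 must divide φ(61) = 61 − 1 = 60 = 2^2 · 3 · 5.
Divisors of 60: 1, 2, 3, 4, 5, 6, 10, 12, 15, 20, 30, 60.
Test each divisor d:
47^1 ≡ 47 (mod 61)
47^2 ≡ 13 (mod 61)
47^3 ≡ 1 (mod 61) ✓
The order of 47 is 3, so the subgroup it generates has 3 elements.
The index is φ(61) / ord(47) = 60 / 3 = 20.

20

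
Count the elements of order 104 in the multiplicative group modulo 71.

φ(71) = 71 − 1 = 70 = 2 · 5 · 7.
Since (Z/71Z)^× is cyclic of order 70, the number of elements of order d is φ(d) when d | 70 and 0 otherwise.
104 does not divide 70, so no element of (Z/71Z)^× has order 104.

0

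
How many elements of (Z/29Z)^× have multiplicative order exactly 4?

φ(29) = 29 − 1 = 28 = 2^2 · 7.
Since (Z/29Z)^× is cyclic of order 28, the number of elements of order d is φ(d) when d | 28 and 0 otherwise.
4 = 2^2 divides 28, and φ(4) = 2.

2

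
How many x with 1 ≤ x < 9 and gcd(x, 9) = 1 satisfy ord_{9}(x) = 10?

0

φ(9) = φ(3^2) = 3·(3−1) = 6 = 2 · 3.
Since (Z/9Z)^× is cyclic of order 6, the number of elements of order d is φ(d) when d | 6 and 0 otherwise.
Here 6 is not a multiple of 10, so there are no elements of order 10.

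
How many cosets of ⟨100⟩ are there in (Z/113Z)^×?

By Lagrange's theorem, ord_113(100) divides φ(113) = 113 − 1 = 112 = 2^4 · 7.
Divisors of 112: 1, 2, 4, 7, 8, 14, 16, 28, 56, 112.
Evaluate successive powers at the divisors of 112:
100^1 ≡ 100 (mod 113)
100^2 ≡ 56 (mod 113)
100^4 ≡ 85 (mod 113)
100^7 ≡ 44 (mod 113)
100^8 ≡ 106 (mod 113)
100^14 ≡ 15 (mod 113)
100^16 ≡ 49 (mod 113)
100^28 ≡ 112 (mod 113)
100^56 ≡ 1 (mod 113) ✓
Thus |⟨100⟩| = ord(100) = 56.
The index is φ(113) / ord(100) = 112 / 56 = 2.

2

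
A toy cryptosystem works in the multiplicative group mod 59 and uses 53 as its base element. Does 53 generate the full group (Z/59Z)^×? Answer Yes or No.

No

φ(59) = 59 − 1 = 58 = 2 · 29.
It suffices to check that the order of 53 is not a proper divisor of 58: compute 53^(58/q) for q ∈ {2, 29}.
53^29 ≡ 1 (mod 59)  [q = 2: ≡ 1 ✗]
53^2 ≡ 36 (mod 59)  [q = 29: ≢ 1 ✓]
53^29 ≡ 1 shows ord(53) | 29, strictly less than φ(59); not a primitive root.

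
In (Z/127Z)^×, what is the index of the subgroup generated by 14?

1

The order of 14 must divide φ(127) = 127 − 1 = 126 = 2 · 3^2 · 7.
Divisors of 126: 1, 2, 3, 6, 7, 9, 14, 18, 21, 42, 63, 126.
Test each divisor d:
14^1 ≡ 14 (mod 127)
14^2 ≡ 69 (mod 127)
14^3 ≡ 77 (mod 127)
14^6 ≡ 87 (mod 127)
14^7 ≡ 75 (mod 127)
14^9 ≡ 95 (mod 127)
14^14 ≡ 37 (mod 127)
14^18 ≡ 8 (mod 127)
14^21 ≡ 108 (mod 127)
14^42 ≡ 107 (mod 127)
14^63 ≡ 126 (mod 127)
14^126 ≡ 1 (mod 127) ✓
The order of 14 is 126, so the subgroup it generates has 126 elements.
[(Z/127Z)^× : ⟨14⟩] = 126/126 = 1.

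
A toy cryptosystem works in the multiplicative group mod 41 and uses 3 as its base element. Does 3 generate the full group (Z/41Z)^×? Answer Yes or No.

φ(41) = 41 − 1 = 40 = 2^3 · 5.
It suffices to check that the order of 3 is not a proper divisor of 40: compute 3^(40/q) for q ∈ {2, 5}.
3^20 ≡ 40 (mod 41)  [q = 2: ≢ 1 ✓]
3^8 ≡ 1 (mod 41)  [q = 5: ≡ 1 ✗]
Since 3^8 ≡ 1, the order of 3 divides 8 < 40, so 3 is not a primitive root.

No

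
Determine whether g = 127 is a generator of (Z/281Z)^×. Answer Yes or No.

Yes

φ(281) = 281 − 1 = 280 = 2^3 · 5 · 7.
An element g generates (Z/281Z)^× iff g^(280/q) ≢ 1 (mod 281) for each prime q ∈ {2, 5, 7}.
127^140 ≡ 280 (mod 281)  [q = 2: ≢ 1 ✓]
127^56 ≡ 232 (mod 281)  [q = 5: ≢ 1 ✓]
127^40 ≡ 181 (mod 281)  [q = 7: ≢ 1 ✓]
All checks pass, so 127 has order 280 and is a primitive root modulo 281.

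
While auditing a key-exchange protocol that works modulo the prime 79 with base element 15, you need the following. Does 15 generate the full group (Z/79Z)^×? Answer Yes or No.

No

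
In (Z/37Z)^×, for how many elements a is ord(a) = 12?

4

φ(37) = 37 − 1 = 36 = 2^2 · 3^2.
(Z/37Z)^× is cyclic (|G| = 36); a cyclic group of order m has exactly φ(d) elements of each order d | m, and none otherwise.
12 = 2^2 · 3 divides 36, and φ(12) = 4.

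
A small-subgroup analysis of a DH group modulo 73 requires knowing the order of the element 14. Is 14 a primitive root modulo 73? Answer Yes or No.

Yes

φ(73) = 73 − 1 = 72 = 2^3 · 3^2.
It suffices to check that the order of 14 is not a proper divisor of 72: compute 14^(72/q) for q ∈ {2, 3}.
14^36 ≡ 72 (mod 73)  [q = 2: ≢ 1 ✓]
14^24 ≡ 64 (mod 73)  [q = 3: ≢ 1 ✓]
All checks pass, so 14 has order 72 and is a primitive root modulo 73.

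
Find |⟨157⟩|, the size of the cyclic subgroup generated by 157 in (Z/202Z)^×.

The order of 157 must divide φ(202) = φ(2)·φ(101) = 1·100 = 100 = 2^2 · 5^2.
Divisors of 100: 1, 2, 4, 5, 10, 20, 25, 50, 100.
Evaluate successive powers at the divisors of 100:
157^1 ≡ 157 (mod 202)
157^2 ≡ 5 (mod 202)
157^4 ≡ 25 (mod 202)
157^5 ≡ 87 (mod 202)
157^10 ≡ 95 (mod 202)
157^20 ≡ 137 (mod 202)
157^25 ≡ 1 (mod 202) ✓
Hence ord(157) = 25.

25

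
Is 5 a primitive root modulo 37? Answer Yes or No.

Yes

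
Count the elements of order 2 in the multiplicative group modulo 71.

φ(71) = 71 − 1 = 70 = 2 · 5 · 7.
In a cyclic group of order 70, there are φ(d) elements of order d for each divisor d of 70, and zero for non-divisors.
2 | 70, and φ(2) = 2 − 1 = 1.

1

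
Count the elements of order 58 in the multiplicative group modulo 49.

0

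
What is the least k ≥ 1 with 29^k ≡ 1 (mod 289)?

272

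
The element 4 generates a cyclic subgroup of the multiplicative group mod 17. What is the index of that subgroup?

4

Since 4 ∈ (Z/17Z)^×, its order divides φ(17) = 17 − 1 = 16 = 2^4.
Divisors of 16: 1, 2, 4, 8, 16.
Test each divisor d:
4^1 ≡ 4 (mod 17)
4^2 ≡ 16 (mod 17)
4^4 ≡ 1 (mod 17) ✓
Thus |⟨4⟩| = ord(4) = 4.
The index is φ(17) / ord(4) = 16 / 4 = 4.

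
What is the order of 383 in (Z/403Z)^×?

Since 383 ∈ (Z/403Z)^×, its order divides φ(403) = φ(13·31) = (13−1)·(31−1) = 12·30 = 360 = 2^3 · 3^2 · 5.
Divisors of 360: 1, 2, 3, 4, 5, 6, 8, 9, 10, 12, 15, 18, 20, 24, 30, 36, 40, 45, 60, 72, 90, 120, 180, 360.
Compute 383^d (mod 403) for the divisors d until we hit 1:
383^1 ≡ 383 (mod 403)
383^2 ≡ 400 (mod 403)
383^3 ≡ 60 (mod 403)
383^4 ≡ 9 (mod 403)
383^5 ≡ 223 (mod 403)
383^6 ≡ 376 (mod 403)
383^8 ≡ 81 (mod 403)
383^9 ≡ 395 (mod 403)
383^10 ≡ 160 (mod 403)
383^12 ≡ 326 (mod 403)
383^15 ≡ 216 (mod 403)
383^18 ≡ 64 (mod 403)
383^20 ≡ 211 (mod 403)
383^24 ≡ 287 (mod 403)
383^30 ≡ 311 (mod 403)
383^36 ≡ 66 (mod 403)
383^40 ≡ 191 (mod 403)
383^45 ≡ 278 (mod 403)
383^60 ≡ 1 (mod 403) ✓
Therefore the multiplicative order of 383 modulo 403 is 60.

60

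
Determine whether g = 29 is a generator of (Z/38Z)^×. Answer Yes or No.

Yes

φ(38) = φ(2)·φ(19) = 1·18 = 18 = 2 · 3^2.
It suffices to check that the order of 29 is not a proper divisor of 18: compute 29^(18/q) for q ∈ {2, 3}.
29^9 ≡ 37 (mod 38)  [q = 2: ≢ 1 ✓]
29^6 ≡ 11 (mod 38)  [q = 3: ≢ 1 ✓]
Every test exponent gives a nontrivial residue, hence 29 generates the full group.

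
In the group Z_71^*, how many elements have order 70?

φ(71) = 71 − 1 = 70 = 2 · 5 · 7.
Since (Z/71Z)^× is cyclic of order 70, the number of elements of order d is φ(d) when d | 70 and 0 otherwise.
70 = 2 · 5 · 7 divides 70, and φ(70) = 24.

24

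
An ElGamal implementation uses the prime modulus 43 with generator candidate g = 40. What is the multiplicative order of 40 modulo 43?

21

The order of 40 must divide φ(43) = 43 − 1 = 42 = 2 · 3 · 7.
Divisors of 42: 1, 2, 3, 6, 7, 14, 21, 42.
Test each divisor d:
40^1 ≡ 40
40^2 ≡ 9
40^3 ≡ 16
40^6 ≡ 41
40^7 ≡ 6
40^14 ≡ 36
40^21 ≡ 1
Therefore the multiplicative order of 40 modulo 43 is 21.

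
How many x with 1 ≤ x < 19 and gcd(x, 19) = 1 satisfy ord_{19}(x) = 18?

6

φ(19) = 19 − 1 = 18 = 2 · 3^2.
(Z/19Z)^× is cyclic (|G| = 18); a cyclic group of order m has exactly φ(d) elements of each order d | m, and none otherwise.
18 = 2 · 3^2 divides 18, and φ(18) = 6.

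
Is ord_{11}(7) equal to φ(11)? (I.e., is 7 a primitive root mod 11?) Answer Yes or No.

Yes

φ(11) = 11 − 1 = 10 = 2 · 5.
It suffices to check that the order of 7 is not a proper divisor of 10: compute 7^(10/q) for q ∈ {2, 5}.
7^5 ≡ 10 (mod 11)  [q = 2: ≢ 1 ✓]
7^2 ≡ 5 (mod 11)  [q = 5: ≢ 1 ✓]
Every test exponent gives a nontrivial residue, hence 7 generates the full group.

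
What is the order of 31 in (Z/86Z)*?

ord(31) | φ(86) = φ(2)·φ(43) = 1·42 = 42 = 2 · 3 · 7.
Divisors of 42: 1, 2, 3, 6, 7, 14, 21, 42.
Evaluate successive powers at the divisors of 42:
31^1 ≡ 31
31^2 ≡ 15
31^3 ≡ 35
31^6 ≡ 21
31^7 ≡ 49
31^14 ≡ 79
31^21 ≡ 1
Hence ord(31) = 21.

21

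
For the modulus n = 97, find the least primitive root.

5

φ(97) = 97 − 1 = 96 = 2^5 · 3.
g is a primitive root iff g^(96/q) ≢ 1 (mod 97) for each prime q ∈ {2, 3}.
g = 2: 2^48 ≡ 1 — hits 1, so not a primitive root.
g = 3: 3^48 ≡ 1 — hits 1, so not a primitive root.
g = 4: 4^48 ≡ 1 — hits 1, so not a primitive root.
g = 5: 5^48 ≡ 96; 5^32 ≡ 35 — none is 1, so 5 is a primitive root.
The smallest primitive root modulo 97 is 5.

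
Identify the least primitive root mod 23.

φ(23) = 23 − 1 = 22 = 2 · 11.
g is a primitive root iff g^(22/q) ≢ 1 (mod 23) for each prime q ∈ {2, 11}.
g = 2: 2^11 ≡ 1 — hits 1, so not a primitive root.
g = 3: 3^11 ≡ 1 — hits 1, so not a primitive root.
g = 4: 4^11 ≡ 1 — hits 1, so not a primitive root.
g = 5: 5^11 ≡ 22; 5^2 ≡ 2 — none is 1, so 5 is a primitive root.
So 5 is the smallest generator of (Z/23Z)^×.

5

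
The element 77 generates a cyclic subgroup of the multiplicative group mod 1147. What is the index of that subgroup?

12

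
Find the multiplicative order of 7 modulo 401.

200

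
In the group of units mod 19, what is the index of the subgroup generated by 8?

3

By Lagrange's theorem, ord_19(8) divides φ(19) = 19 − 1 = 18 = 2 · 3^2.
Divisors of 18: 1, 2, 3, 6, 9, 18.
Check 8^d mod 19 for each divisor in increasing order:
8^1 ≡ 8 (mod 19)
8^2 ≡ 7 (mod 19)
8^3 ≡ 18 (mod 19)
8^6 ≡ 1 (mod 19) ✓
So ord_19(8) = 6, hence |⟨8⟩| = 6.
Index = |(Z/19Z)^×| / |⟨8⟩| = 18 / 6 = 3.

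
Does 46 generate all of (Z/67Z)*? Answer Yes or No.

φ(67) = 67 − 1 = 66 = 2 · 3 · 11.
46 is a primitive root mod 67 iff 46^(φ(67)/q) ≢ 1 for every prime q | φ(67), i.e. q ∈ {2, 3, 11}.
46^33 ≡ 66 (mod 67)  [q = 2: ≢ 1 ✓]
46^22 ≡ 29 (mod 67)  [q = 3: ≢ 1 ✓]
46^6 ≡ 24 (mod 67)  [q = 11: ≢ 1 ✓]
Every test exponent gives a nontrivial residue, hence 46 generates the full group.

Yes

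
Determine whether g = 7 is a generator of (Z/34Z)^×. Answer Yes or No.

φ(34) = φ(2)·φ(17) = 1·16 = 16 = 2^4.
7 is a primitive root mod 34 iff 7^(φ(34)/q) ≢ 1 for every prime q | φ(34), i.e. q ∈ {2}.
7^8 ≡ 33 (mod 34)  [q = 2: ≢ 1 ✓]
All checks pass, so 7 has order 16 and is a primitive root modulo 34.

Yes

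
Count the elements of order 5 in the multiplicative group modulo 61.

φ(61) = 61 − 1 = 60 = 2^2 · 3 · 5.
Since (Z/61Z)^× is cyclic of order 60, the number of elements of order d is φ(d) when d | 60 and 0 otherwise.
5 | 60, and φ(5) = 5 − 1 = 4.

4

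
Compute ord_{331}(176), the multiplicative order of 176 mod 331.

110

By Lagrange's theorem, ord_331(176) divides φ(331) = 331 − 1 = 330 = 2 · 3 · 5 · 11.
Divisors of 330: 1, 2, 3, 5, 6, 10, 11, 15, 22, 30, 33, 55, 66, 110, 165, 330.
Compute 176^d (mod 331) for the divisors d until we hit 1:
176^1 ≡ 176
176^2 ≡ 193
176^3 ≡ 206
176^5 ≡ 38
176^6 ≡ 68
176^10 ≡ 120
176^11 ≡ 267
176^15 ≡ 257
176^22 ≡ 124
176^30 ≡ 180
176^33 ≡ 8
176^55 ≡ 330
176^66 ≡ 64
176^110 ≡ 1
So ord_331(176) = 110.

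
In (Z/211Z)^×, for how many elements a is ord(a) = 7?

φ(211) = 211 − 1 = 210 = 2 · 3 · 5 · 7.
Since (Z/211Z)^× is cyclic of order 210, the number of elements of order d is φ(d) when d | 210 and 0 otherwise.
7 | 210, and φ(7) = 7 − 1 = 6.

6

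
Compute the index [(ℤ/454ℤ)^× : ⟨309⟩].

2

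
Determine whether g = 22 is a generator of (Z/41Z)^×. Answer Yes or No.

φ(41) = 41 − 1 = 40 = 2^3 · 5.
It suffices to check that the order of 22 is not a proper divisor of 40: compute 22^(40/q) for q ∈ {2, 5}.
22^20 ≡ 40 (mod 41)  [q = 2: ≢ 1 ✓]
22^8 ≡ 37 (mod 41)  [q = 5: ≢ 1 ✓]
None equal 1, so ord_41(22) = 40: 22 is a primitive root.

Yes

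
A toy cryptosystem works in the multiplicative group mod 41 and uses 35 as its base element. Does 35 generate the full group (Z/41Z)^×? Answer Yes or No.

φ(41) = 41 − 1 = 40 = 2^3 · 5.
Test 35^(40/q) mod 41 for each prime factor q of 40:
35^20 ≡ 40 (mod 41)  [q = 2: ≢ 1 ✓]
35^8 ≡ 10 (mod 41)  [q = 5: ≢ 1 ✓]
None equal 1, so ord_41(35) = 40: 35 is a primitive root.

Yes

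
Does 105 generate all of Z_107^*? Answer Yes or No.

φ(107) = 107 − 1 = 106 = 2 · 53.
An element g generates (Z/107Z)^× iff g^(106/q) ≢ 1 (mod 107) for each prime q ∈ {2, 53}.
105^53 ≡ 1 (mod 107)  [q = 2: ≡ 1 ✗]
105^2 ≡ 4 (mod 107)  [q = 53: ≢ 1 ✓]
105^53 ≡ 1 shows ord(105) | 53, strictly less than φ(107); not a primitive root.

No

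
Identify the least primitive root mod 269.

2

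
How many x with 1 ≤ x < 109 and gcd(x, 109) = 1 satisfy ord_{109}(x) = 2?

1

φ(109) = 109 − 1 = 108 = 2^2 · 3^3.
Since (Z/109Z)^× is cyclic of order 108, the number of elements of order d is φ(d) when d | 108 and 0 otherwise.
2 | 108, and φ(2) = 2 − 1 = 1.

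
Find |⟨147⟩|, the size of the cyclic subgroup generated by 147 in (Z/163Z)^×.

162

Since 147 ∈ (Z/163Z)^×, its order divides φ(163) = 163 − 1 = 162 = 2 · 3^4.
Divisors of 162: 1, 2, 3, 6, 9, 18, 27, 54, 81, 162.
Test each divisor d:
147^1 ≡ 147 (mod 163)
147^2 ≡ 93 (mod 163)
147^3 ≡ 142 (mod 163)
147^6 ≡ 115 (mod 163)
147^9 ≡ 30 (mod 163)
147^18 ≡ 85 (mod 163)
147^27 ≡ 105 (mod 163)
147^54 ≡ 104 (mod 163)
147^81 ≡ 162 (mod 163)
147^162 ≡ 1 (mod 163) ✓
So ord_163(147) = 162.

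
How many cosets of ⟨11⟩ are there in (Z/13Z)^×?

1

ord(11) | φ(13) = 13 − 1 = 12 = 2^2 · 3.
Divisors of 12: 1, 2, 3, 4, 6, 12.
Test each divisor d:
11^1 ≡ 11
11^2 ≡ 4
11^3 ≡ 5
11^4 ≡ 3
11^6 ≡ 12
11^12 ≡ 1
The order of 11 is 12, so the subgroup it generates has 12 elements.
The index is φ(13) / ord(11) = 12 / 12 = 1.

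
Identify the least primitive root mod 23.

5

φ(23) = 23 − 1 = 22 = 2 · 11.
g is a primitive root iff g^(22/q) ≢ 1 (mod 23) for each prime q ∈ {2, 11}.
g = 2: 2^11 ≡ 1 — hits 1, so not a primitive root.
g = 3: 3^11 ≡ 1 — hits 1, so not a primitive root.
g = 4: 4^11 ≡ 1 — hits 1, so not a primitive root.
g = 5: 5^11 ≡ 22; 5^2 ≡ 2 — none is 1, so 5 is a primitive root.
Hence the least primitive root of 23 is 5.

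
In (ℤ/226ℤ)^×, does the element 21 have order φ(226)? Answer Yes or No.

Yes

φ(226) = φ(2)·φ(113) = 1·112 = 112 = 2^4 · 7.
Test 21^(112/q) mod 226 for each prime factor q of 112:
21^56 ≡ 225 (mod 226)  [q = 2: ≢ 1 ✓]
21^16 ≡ 141 (mod 226)  [q = 7: ≢ 1 ✓]
Every test exponent gives a nontrivial residue, hence 21 generates the full group.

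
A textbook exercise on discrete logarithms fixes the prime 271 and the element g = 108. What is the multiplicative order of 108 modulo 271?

Since 108 ∈ (Z/271Z)^×, its order divides φ(271) = 271 − 1 = 270 = 2 · 3^3 · 5.
Divisors of 270: 1, 2, 3, 5, 6, 9, 10, 15, 18, 27, 30, 45, 54, 90, 135, 270.
Evaluate successive powers at the divisors of 270:
108^1 ≡ 108 (mod 271)
108^2 ≡ 11 (mod 271)
108^3 ≡ 104 (mod 271)
108^5 ≡ 60 (mod 271)
108^6 ≡ 247 (mod 271)
108^9 ≡ 214 (mod 271)
108^10 ≡ 77 (mod 271)
108^15 ≡ 13 (mod 271)
108^18 ≡ 268 (mod 271)
108^27 ≡ 171 (mod 271)
108^30 ≡ 169 (mod 271)
108^45 ≡ 29 (mod 271)
108^54 ≡ 244 (mod 271)
108^90 ≡ 28 (mod 271)
108^135 ≡ 270 (mod 271)
108^270 ≡ 1 (mod 271) ✓
So ord_271(108) = 270.

270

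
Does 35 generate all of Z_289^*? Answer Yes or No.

φ(289) = φ(17^2) = 17·(17−1) = 272 = 2^4 · 17.
Test 35^(272/q) mod 289 for each prime factor q of 272:
35^136 ≡ 1 (mod 289)  [q = 2: ≡ 1 ✗]
35^16 ≡ 256 (mod 289)  [q = 17: ≢ 1 ✓]
35^136 ≡ 1 shows ord(35) | 136, strictly less than φ(289); not a primitive root.

No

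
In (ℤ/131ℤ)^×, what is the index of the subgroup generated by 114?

2

ord(114) | φ(131) = 131 − 1 = 130 = 2 · 5 · 13.
Divisors of 130: 1, 2, 5, 10, 13, 26, 65, 130.
Compute 114^d (mod 131) for the divisors d until we hit 1:
114^1 ≡ 114 (mod 131)
114^2 ≡ 27 (mod 131)
114^5 ≡ 52 (mod 131)
114^10 ≡ 84 (mod 131)
114^13 ≡ 89 (mod 131)
114^26 ≡ 61 (mod 131)
114^65 ≡ 1 (mod 131) ✓
The order of 114 is 65, so the subgroup it generates has 65 elements.
[(Z/131Z)^× : ⟨114⟩] = 130/65 = 2.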